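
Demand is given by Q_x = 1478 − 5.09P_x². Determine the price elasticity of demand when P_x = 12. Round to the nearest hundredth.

-1.97

At P_x = 12, Q_x = 745.04.
dQ_x/dP_x = −2·5.09·P_x = −122.16.
Point elasticity E = (dQ_x/dP_x)·(P_x/Q_x) = -122.16 × 12/745.04 ≈ -1.97.
|E| > 1, so demand is elastic at this price.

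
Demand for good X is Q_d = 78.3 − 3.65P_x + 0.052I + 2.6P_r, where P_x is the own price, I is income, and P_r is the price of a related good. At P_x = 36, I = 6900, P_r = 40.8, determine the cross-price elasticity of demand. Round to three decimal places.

0.258

Evaluating quantity at (P_x, I, P_r) gives Q_d = 78.3 − 3.65(36) + 0.052(6900) + 2.6(40.8) = 78.3 − 131.4 + 358.8 + 106.08 = 411.78.
∂Q_d/∂P_r = +2.6, so E_xy = 2.6·(40.8/411.78) ≈ 0.258.
E_xy > 0: the goods are substitutes.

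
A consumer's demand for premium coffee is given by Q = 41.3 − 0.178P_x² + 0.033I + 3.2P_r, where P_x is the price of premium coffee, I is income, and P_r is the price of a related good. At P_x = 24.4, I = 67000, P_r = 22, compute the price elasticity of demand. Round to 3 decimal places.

Q = 41.3 − 0.178(24.4)² + 0.033(67000) + 3.2(22) = 41.3 − 105.9741 + 2211 + 70.4 = 2216.7259.
∂Q/∂P_x = −2·0.178·P_x = -8.6864, so E_p = -8.6864·(24.4/2216.7259) ≈ -0.096.
|E_p| < 1: demand is inelastic.

-0.096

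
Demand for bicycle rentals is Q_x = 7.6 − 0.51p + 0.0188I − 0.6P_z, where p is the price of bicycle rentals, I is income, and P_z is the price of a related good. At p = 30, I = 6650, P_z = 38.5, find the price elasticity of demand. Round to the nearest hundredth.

Substituting, Q_x = 7.6 − 0.51(30) + 0.0188(6650) − 0.6(38.5) = 7.6 − 15.3 + 125.02 − 23.1 = 94.22.
∂Q_x/∂p = −0.51, so E_p = (−0.51)·(30/94.22) ≈ -0.16.
|E_p| < 1: demand is inelastic.

-0.16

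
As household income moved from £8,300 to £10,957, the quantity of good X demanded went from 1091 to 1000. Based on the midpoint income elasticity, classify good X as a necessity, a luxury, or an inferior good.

inferior

%ΔQ = (1000 − 1091)/[(1091+1000)/2] = -91/1045.5 ≈ -0.0870.
%ΔM = (10,957 − 8,300)/[(8,300+10,957)/2] = 2657/9628.5 ≈ 0.2760.
E_I = %ΔQ/%ΔM ≈ -0.315.
E_I < 0: inferior good.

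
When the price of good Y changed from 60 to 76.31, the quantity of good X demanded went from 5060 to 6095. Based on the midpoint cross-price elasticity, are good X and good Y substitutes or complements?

%ΔQ_x = (6095 − 5060)/[(5060+6095)/2] = 1035/5577.5 ≈ 0.1856.
%ΔP_y = (76.31 − 60)/[(60+76.31)/2] ≈ 0.2393.
E_xy = 0.1856/0.2393 ≈ 0.775.
E_xy > 0, so the goods are substitutes.

substitutes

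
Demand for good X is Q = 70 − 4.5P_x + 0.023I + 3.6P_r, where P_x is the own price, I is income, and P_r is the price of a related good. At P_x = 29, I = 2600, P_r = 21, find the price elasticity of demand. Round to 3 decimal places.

First evaluate Q: 70 − 4.5(29) + 0.023(2600) + 3.6(21) = 70 − 130.5 + 59.8 + 75.6 = 74.9.
∂Q/∂P_x = −4.5, so E_p = (−4.5)·(29/74.9) ≈ -1.742.
|E_p| > 1: demand is elastic.

-1.742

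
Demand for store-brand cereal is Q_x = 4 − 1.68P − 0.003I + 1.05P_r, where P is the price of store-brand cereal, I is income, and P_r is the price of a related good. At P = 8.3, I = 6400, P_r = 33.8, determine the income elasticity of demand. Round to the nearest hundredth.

-3.03

Substituting, Q_x = 4 − 1.68(8.3) − 0.003(6400) + 1.05(33.8) = 4 − 13.944 − 19.2 + 35.49 = 6.346.
∂Q_x/∂I = −0.003, so E_I = -0.003·(6400/6.346) ≈ -3.03.
E_I < 0: inferior good.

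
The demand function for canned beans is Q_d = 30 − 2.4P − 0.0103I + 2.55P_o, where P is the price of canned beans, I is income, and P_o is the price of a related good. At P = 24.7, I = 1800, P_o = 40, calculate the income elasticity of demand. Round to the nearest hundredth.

First evaluate Q_d: 30 − 2.4(24.7) − 0.0103(1800) + 2.55(40) = 30 − 59.28 − 18.54 + 102 = 54.18.
∂Q_d/∂I = −0.0103, so E_I = -0.0103·(1800/54.18) ≈ -0.34.
E_I < 0: inferior good.

-0.34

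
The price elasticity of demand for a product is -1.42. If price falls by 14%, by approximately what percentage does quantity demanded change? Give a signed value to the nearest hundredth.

19.88

%ΔQ ≈ E × %ΔP = (-1.42) × (-14%) = 19.88%.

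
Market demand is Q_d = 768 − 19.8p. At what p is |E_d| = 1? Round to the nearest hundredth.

For linear demand Q_d = a − bp, E = −bp/(a − bp). |E| = 1 ⇒ bp = a − bp ⇒ p = a/(2b).
p = 768/(2·19.8) ≈ 19.39.

19.39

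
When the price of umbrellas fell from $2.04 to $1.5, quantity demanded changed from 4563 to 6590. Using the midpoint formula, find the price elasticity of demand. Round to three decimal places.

%Δq = (6590 − 4563)/[(4563 + 6590)/2] = 2027/5576.5 ≈ 0.3635.
%Δp = (1.5 − 2.04)/[(2.04 + 1.5)/2] = -0.54/1.77 ≈ -0.3051.
Arc elasticity E = %Δq/%Δp ≈ 0.3635/-0.3051 ≈ -1.191.
|E| > 1: demand is elastic over this range.

-1.191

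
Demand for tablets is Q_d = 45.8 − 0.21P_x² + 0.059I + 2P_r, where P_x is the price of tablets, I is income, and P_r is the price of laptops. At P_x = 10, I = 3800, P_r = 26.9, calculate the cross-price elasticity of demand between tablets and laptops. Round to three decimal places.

At the given point, Q_d = 45.8 − 0.21(10)² + 0.059(3800) + 2(26.9) = 45.8 − 21 + 224.2 + 53.8 = 302.8.
∂Q_d/∂P_r = +2, so E_xy = 2·(26.9/302.8) ≈ 0.178.
E_xy > 0: the goods are substitutes.

0.178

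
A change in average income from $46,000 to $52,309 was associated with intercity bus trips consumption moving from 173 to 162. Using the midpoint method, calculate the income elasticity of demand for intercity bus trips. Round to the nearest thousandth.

-0.512

%ΔQ = (162 − 173)/[(173+162)/2] = -11/167.5 ≈ -0.0657.
%ΔI = (52,309 − 46,000)/[(46,000+52,309)/2] = 6309/49154.5 ≈ 0.1284.
E_I = %ΔQ/%ΔI ≈ -0.512.
E_I < 0: inferior good.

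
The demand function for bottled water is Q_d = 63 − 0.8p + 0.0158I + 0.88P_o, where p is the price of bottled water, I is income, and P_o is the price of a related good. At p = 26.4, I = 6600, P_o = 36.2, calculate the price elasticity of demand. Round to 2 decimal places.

-0.12

Q_d = 63 − 0.8(26.4) + 0.0158(6600) + 0.88(36.2) = 63 − 21.12 + 104.28 + 31.856 = 178.016.
∂Q_d/∂p = −0.8, so E_p = (−0.8)·(26.4/178.016) ≈ -0.12.
|E_p| < 1: demand is inelastic.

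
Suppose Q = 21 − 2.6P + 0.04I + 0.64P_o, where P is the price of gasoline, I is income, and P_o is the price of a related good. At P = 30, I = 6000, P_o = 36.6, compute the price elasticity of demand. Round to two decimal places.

Substituting, Q = 21 − 2.6(30) + 0.04(6000) + 0.64(36.6) = 21 − 78 + 240 + 23.424 = 206.424.
∂Q/∂P = −2.6, so E_p = (−2.6)·(30/206.424) ≈ -0.38.
|E_p| < 1: demand is inelastic.

-0.38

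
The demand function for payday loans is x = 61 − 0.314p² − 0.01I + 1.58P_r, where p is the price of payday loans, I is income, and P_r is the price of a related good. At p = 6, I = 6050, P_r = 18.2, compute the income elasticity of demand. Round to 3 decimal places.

x = 61 − 0.314(6)² − 0.01(6050) + 1.58(18.2) = 61 − 11.304 − 60.5 + 28.756 = 17.952.
∂x/∂I = −0.01, so E_I = -0.01·(6050/17.952) ≈ -3.370.
E_I < 0: inferior good.

-3.370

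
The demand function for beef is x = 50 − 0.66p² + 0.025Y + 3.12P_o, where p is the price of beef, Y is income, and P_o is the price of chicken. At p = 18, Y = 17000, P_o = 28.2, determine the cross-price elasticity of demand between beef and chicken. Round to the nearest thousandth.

0.252

Substituting, x = 50 − 0.66(18)² + 0.025(17000) + 3.12(28.2) = 50 − 213.84 + 425 + 87.984 = 349.144.
∂x/∂P_o = +3.12, so E_xy = 3.12·(28.2/349.144) ≈ 0.252.
E_xy > 0: the goods are substitutes.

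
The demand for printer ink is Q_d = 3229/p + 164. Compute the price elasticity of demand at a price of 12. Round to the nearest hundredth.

-0.62

At p = 12, Q_d = 433.0833.
dQ_d/dp = −3229/p² = −22.4236.
Point elasticity E = (dQ_d/dp)·(p/Q_d) = -22.4236 × 12/433.0833 ≈ -0.62.
|E| < 1, so demand is inelastic at this price.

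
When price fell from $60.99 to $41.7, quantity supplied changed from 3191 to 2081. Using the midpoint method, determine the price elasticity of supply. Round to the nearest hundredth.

%Δq = (2081 − 3191)/[(3191 + 2081)/2] = -1110/2636 ≈ -0.4211.
%Δp = (41.7 − 60.99)/[(60.99 + 41.7)/2] = -19.29/51.345 ≈ -0.3757.
Arc elasticity E = %Δq/%Δp ≈ -0.4211/-0.3757 ≈ 1.12.
|E| > 1: supply is elastic over this range.

1.12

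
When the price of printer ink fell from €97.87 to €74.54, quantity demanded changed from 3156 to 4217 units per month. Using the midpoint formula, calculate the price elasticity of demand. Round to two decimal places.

-1.06

%ΔQ = (4217 − 3156)/[(3156 + 4217)/2] = 1061/3686.5 ≈ 0.2878.
%Δp = (74.54 − 97.87)/[(97.87 + 74.54)/2] = -23.33/86.205 ≈ -0.2706.
Arc elasticity E = %ΔQ/%Δp ≈ 0.2878/-0.2706 ≈ -1.06.
|E| > 1: demand is elastic over this range.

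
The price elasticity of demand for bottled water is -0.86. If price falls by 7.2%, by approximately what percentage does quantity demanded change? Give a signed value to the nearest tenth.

%ΔQ ≈ E × %ΔP = (-0.86) × (-7.2%) ≈ 6.2%.

6.2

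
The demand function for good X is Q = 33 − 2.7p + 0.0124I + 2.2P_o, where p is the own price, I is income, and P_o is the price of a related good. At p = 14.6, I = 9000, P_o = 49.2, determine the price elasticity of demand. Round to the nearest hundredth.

-0.18

First evaluate Q: 33 − 2.7(14.6) + 0.0124(9000) + 2.2(49.2) = 33 − 39.42 + 111.6 + 108.24 = 213.42.
∂Q/∂p = −2.7, so E_p = (−2.7)·(14.6/213.42) ≈ -0.18.
|E_p| < 1: demand is inelastic.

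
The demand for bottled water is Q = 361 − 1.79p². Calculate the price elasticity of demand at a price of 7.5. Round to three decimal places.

At p = 7.5, Q = 260.3125.
dQ/dp = −2·1.79·p = −26.85.
Point elasticity E = (dQ/dp)·(p/Q) = -26.85 × 7.5/260.3125 ≈ -0.774.
|E| < 1, so demand is inelastic at this price.

-0.774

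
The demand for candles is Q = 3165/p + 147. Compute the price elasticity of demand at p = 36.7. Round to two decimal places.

-0.37

At p = 36.7, Q = 233.2398.
dQ/dp = −3165/p² = −2.3499.
Point elasticity E = (dQ/dp)·(p/Q) = -2.3499 × 36.7/233.2398 ≈ -0.37.
|E| < 1, so demand is inelastic at this price.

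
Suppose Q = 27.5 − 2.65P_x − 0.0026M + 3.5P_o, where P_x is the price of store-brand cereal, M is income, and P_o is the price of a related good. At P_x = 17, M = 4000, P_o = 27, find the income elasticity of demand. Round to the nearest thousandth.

Q = 27.5 − 2.65(17) − 0.0026(4000) + 3.5(27) = 27.5 − 45.05 − 10.4 + 94.5 = 66.55.
∂Q/∂M = −0.0026, so E_I = -0.0026·(4000/66.55) ≈ -0.156.
E_I < 0: inferior good.

-0.156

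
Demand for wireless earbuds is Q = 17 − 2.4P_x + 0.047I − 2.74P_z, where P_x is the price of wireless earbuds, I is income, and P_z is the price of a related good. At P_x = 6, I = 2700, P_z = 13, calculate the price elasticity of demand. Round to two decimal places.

-0.15

First evaluate Q: 17 − 2.4(6) + 0.047(2700) − 2.74(13) = 17 − 14.4 + 126.9 − 35.62 = 93.88.
∂Q/∂P_x = −2.4, so E_p = (−2.4)·(6/93.88) ≈ -0.15.
|E_p| < 1: demand is inelastic.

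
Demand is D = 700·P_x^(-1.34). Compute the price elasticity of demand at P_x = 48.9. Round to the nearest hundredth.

-1.34

For a Cobb–Douglas (constant-elasticity) form D = A·P_x^α·…, the elasticity with respect to P_x equals the exponent α at every point.
Here the exponent on P_x is -1.34, so the price elasticity of demand is -1.34.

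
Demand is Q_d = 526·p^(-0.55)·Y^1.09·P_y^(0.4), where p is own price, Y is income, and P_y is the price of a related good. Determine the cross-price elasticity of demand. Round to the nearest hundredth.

For a Cobb–Douglas (constant-elasticity) form Q_d = A·P_y^α·…, the elasticity with respect to P_y equals the exponent α at every point.
Here the exponent on P_y is 0.4, so the cross-price elasticity of demand is 0.40.

0.40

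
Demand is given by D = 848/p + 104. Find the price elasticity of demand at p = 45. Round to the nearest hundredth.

-0.15

At p = 45, D = 122.8444.
dD/dp = −848/p² = −0.4188.
Point elasticity E = (dD/dp)·(p/D) = -0.4188 × 45/122.8444 ≈ -0.15.
|E| < 1, so demand is inelastic at this price.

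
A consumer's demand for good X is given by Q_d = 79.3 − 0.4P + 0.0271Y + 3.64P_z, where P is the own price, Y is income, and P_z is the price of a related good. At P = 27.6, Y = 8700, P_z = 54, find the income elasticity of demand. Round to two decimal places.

Evaluating quantity at (P, Y, P_z) gives Q_d = 79.3 − 0.4(27.6) + 0.0271(8700) + 3.64(54) = 79.3 − 11.04 + 235.77 + 196.56 = 500.59.
∂Q_d/∂Y = +0.0271, so E_I = 0.0271·(8700/500.59) ≈ 0.47.
E_I ∈ (0,1): normal good (necessity).

0.47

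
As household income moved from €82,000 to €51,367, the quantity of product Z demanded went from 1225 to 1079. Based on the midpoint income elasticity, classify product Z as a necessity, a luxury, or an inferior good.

%ΔQ = (1079 − 1225)/[(1225+1079)/2] = -146/1152 ≈ -0.1267.
%ΔI = (51,367 − 82,000)/[(82,000+51,367)/2] = -30633/66683.5 ≈ -0.4594.
E_I = %ΔQ/%ΔI ≈ 0.276.
E_I ∈ (0,1): normal good (necessity).

necessity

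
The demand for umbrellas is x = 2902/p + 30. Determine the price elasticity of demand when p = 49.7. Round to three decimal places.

At p = 49.7, x = 88.3903.
dx/dp = −2902/p² = −1.1749.
Point elasticity E = (dx/dp)·(p/x) = -1.1749 × 49.7/88.3903 ≈ -0.661.
|E| < 1, so demand is inelastic at this price.

-0.661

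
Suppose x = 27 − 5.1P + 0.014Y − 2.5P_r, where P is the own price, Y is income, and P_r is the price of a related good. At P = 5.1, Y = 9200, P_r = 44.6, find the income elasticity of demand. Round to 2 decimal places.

Substituting, x = 27 − 5.1(5.1) + 0.014(9200) − 2.5(44.6) = 27 − 26.01 + 128.8 − 111.5 = 18.29.
∂x/∂Y = +0.014, so E_I = 0.014·(9200/18.29) ≈ 7.04.
E_I > 1: normal good (luxury).

7.04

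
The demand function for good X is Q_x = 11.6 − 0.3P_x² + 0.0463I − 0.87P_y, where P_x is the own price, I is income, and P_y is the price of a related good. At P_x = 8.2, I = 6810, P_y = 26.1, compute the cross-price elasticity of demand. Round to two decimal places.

Q_x = 11.6 − 0.3(8.2)² + 0.0463(6810) − 0.87(26.1) = 11.6 − 20.172 + 315.303 − 22.707 = 284.024.
∂Q_x/∂P_y = −0.87, so E_xy = -0.87·(26.1/284.024) ≈ -0.08.
E_xy < 0: the goods are complements.

-0.08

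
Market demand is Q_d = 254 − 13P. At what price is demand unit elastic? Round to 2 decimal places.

For linear demand Q_d = a − bP, E = −bP/(a − bP). |E| = 1 ⇒ bP = a − bP ⇒ P = a/(2b).
P = 254/(2·13) ≈ 9.77.

9.77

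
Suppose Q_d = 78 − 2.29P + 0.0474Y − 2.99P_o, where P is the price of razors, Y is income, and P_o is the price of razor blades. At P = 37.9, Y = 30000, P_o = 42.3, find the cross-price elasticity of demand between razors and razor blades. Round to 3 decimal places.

-0.098

Substituting, Q_d = 78 − 2.29(37.9) + 0.0474(30000) − 2.99(42.3) = 78 − 86.791 + 1422 − 126.477 = 1286.732.
∂Q_d/∂P_o = −2.99, so E_xy = -2.99·(42.3/1286.732) ≈ -0.098.
E_xy < 0: the goods are complements.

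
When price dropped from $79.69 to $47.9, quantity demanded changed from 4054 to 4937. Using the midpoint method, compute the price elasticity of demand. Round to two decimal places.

-0.39

%Δq = (4937 − 4054)/[(4054 + 4937)/2] = 883/4495.5 ≈ 0.1964.
%Δp = (47.9 − 79.69)/[(79.69 + 47.9)/2] = -31.79/63.795 ≈ -0.4983.
Arc elasticity E = %Δq/%Δp ≈ 0.1964/-0.4983 ≈ -0.39.
|E| < 1: demand is inelastic over this range.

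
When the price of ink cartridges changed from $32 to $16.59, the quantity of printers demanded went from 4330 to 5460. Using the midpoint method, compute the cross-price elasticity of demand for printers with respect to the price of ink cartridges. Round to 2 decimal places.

-0.36

%ΔQ_x = (5460 − 4330)/[(4330+5460)/2] = 1130/4895 ≈ 0.2308.
%ΔP_y = (16.59 − 32)/[(32+16.59)/2] ≈ -0.6343.
E_xy = 0.2308/-0.6343 ≈ -0.36.
E_xy < 0, so printers and ink cartridges are complements.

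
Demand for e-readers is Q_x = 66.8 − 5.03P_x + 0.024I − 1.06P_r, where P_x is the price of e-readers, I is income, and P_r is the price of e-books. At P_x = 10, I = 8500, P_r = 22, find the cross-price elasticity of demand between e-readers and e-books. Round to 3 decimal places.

-0.118

Evaluating quantity at (P_x, I, P_r) gives Q_x = 66.8 − 5.03(10) + 0.024(8500) − 1.06(22) = 66.8 − 50.3 + 204 − 23.32 = 197.18.
∂Q_x/∂P_r = −1.06, so E_xy = -1.06·(22/197.18) ≈ -0.118.
E_xy < 0: the goods are complements.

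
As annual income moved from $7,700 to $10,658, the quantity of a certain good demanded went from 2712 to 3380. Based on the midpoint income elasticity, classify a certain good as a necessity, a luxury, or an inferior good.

necessity

%ΔQ = (3380 − 2712)/[(2712+3380)/2] = 668/3046 ≈ 0.2193.
%ΔI = (10,658 − 7,700)/[(7,700+10,658)/2] = 2958/9179 ≈ 0.3223.
E_I = %ΔQ/%ΔI ≈ 0.681.
E_I ∈ (0,1): normal good (necessity).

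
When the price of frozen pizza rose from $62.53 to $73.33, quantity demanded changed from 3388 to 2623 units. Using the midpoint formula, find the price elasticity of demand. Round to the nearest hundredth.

-1.60

%Δq = (2623 − 3388)/[(3388 + 2623)/2] = -765/3005.5 ≈ -0.2545.
%Δp = (73.33 − 62.53)/[(62.53 + 73.33)/2] = 10.8/67.93 ≈ 0.1590.
Arc elasticity E = %Δq/%Δp ≈ -0.2545/0.1590 ≈ -1.60.
|E| > 1: demand is elastic over this range.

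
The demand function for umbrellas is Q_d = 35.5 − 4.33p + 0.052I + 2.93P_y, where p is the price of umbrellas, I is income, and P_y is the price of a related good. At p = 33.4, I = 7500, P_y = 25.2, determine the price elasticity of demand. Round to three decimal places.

Substituting, Q_d = 35.5 − 4.33(33.4) + 0.052(7500) + 2.93(25.2) = 35.5 − 144.622 + 390 + 73.836 = 354.714.
∂Q_d/∂p = −4.33, so E_p = (−4.33)·(33.4/354.714) ≈ -0.408.
|E_p| < 1: demand is inelastic.

-0.408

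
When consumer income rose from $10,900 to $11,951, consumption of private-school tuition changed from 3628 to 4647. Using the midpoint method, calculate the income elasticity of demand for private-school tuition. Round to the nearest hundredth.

2.68

%ΔQ = (4647 − 3628)/[(3628+4647)/2] = 1019/4137.5 ≈ 0.2463.
%ΔM = (11,951 − 10,900)/[(10,900+11,951)/2] = 1051/11425.5 ≈ 0.0920.
E_I = %ΔQ/%ΔM ≈ 2.68.
E_I > 1: normal good (luxury).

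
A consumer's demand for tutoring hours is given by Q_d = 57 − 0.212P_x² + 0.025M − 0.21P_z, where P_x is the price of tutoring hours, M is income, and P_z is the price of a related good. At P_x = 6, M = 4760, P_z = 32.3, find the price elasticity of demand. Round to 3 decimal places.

At the given point, Q_d = 57 − 0.212(6)² + 0.025(4760) − 0.21(32.3) = 57 − 7.632 + 119 − 6.783 = 161.585.
∂Q_d/∂P_x = −2·0.212·P_x = -2.544, so E_p = -2.544·(6/161.585) ≈ -0.094.
|E_p| < 1: demand is inelastic.

-0.094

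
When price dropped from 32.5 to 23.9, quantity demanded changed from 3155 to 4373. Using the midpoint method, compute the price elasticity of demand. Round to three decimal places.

%ΔQ = (4373 − 3155)/[(3155 + 4373)/2] = 1218/3764 ≈ 0.3236.
%Δp = (23.9 − 32.5)/[(32.5 + 23.9)/2] = -8.6/28.2 ≈ -0.3050.
Arc elasticity E = %ΔQ/%Δp ≈ 0.3236/-0.3050 ≈ -1.061.
|E| > 1: demand is elastic over this range.

-1.061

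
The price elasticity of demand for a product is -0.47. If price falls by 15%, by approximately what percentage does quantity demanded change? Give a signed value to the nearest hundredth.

7.05

%ΔQ ≈ E × %ΔP = (-0.47) × (-15%) = 7.05%.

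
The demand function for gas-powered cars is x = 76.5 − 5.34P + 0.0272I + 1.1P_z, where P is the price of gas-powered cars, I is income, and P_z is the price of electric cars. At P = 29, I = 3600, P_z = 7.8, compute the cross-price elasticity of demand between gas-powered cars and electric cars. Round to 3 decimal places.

0.305

Evaluating quantity at (P, I, P_z) gives x = 76.5 − 5.34(29) + 0.0272(3600) + 1.1(7.8) = 76.5 − 154.86 + 97.92 + 8.58 = 28.14.
∂x/∂P_z = +1.1, so E_xy = 1.1·(7.8/28.14) ≈ 0.305.
E_xy > 0: the goods are substitutes.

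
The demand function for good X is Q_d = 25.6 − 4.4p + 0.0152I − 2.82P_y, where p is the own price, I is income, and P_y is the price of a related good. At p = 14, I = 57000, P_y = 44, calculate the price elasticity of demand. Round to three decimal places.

-0.087

At the given point, Q_d = 25.6 − 4.4(14) + 0.0152(57000) − 2.82(44) = 25.6 − 61.6 + 866.4 − 124.08 = 706.32.
∂Q_d/∂p = −4.4, so E_p = (−4.4)·(14/706.32) ≈ -0.087.
|E_p| < 1: demand is inelastic.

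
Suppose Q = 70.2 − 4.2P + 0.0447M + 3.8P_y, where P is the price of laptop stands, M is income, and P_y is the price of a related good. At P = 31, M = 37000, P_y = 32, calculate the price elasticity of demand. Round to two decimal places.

-0.08

First evaluate Q: 70.2 − 4.2(31) + 0.0447(37000) + 3.8(32) = 70.2 − 130.2 + 1653.9 + 121.6 = 1715.5.
∂Q/∂P = −4.2, so E_p = (−4.2)·(31/1715.5) ≈ -0.08.
|E_p| < 1: demand is inelastic.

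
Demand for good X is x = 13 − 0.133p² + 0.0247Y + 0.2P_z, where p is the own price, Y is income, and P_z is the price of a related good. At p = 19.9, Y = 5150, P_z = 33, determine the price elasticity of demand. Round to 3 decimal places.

-1.119

Evaluating quantity at (p, Y, P_z) gives x = 13 − 0.133(19.9)² + 0.0247(5150) + 0.2(33) = 13 − 52.6693 + 127.205 + 6.6 = 94.1357.
∂x/∂p = −2·0.133·p = -5.2934, so E_p = -5.2934·(19.9/94.1357) ≈ -1.119.
|E_p| > 1: demand is elastic.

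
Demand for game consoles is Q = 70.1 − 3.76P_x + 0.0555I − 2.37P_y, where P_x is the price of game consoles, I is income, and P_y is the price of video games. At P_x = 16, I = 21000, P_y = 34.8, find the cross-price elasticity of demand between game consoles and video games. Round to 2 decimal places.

-0.08

First evaluate Q: 70.1 − 3.76(16) + 0.0555(21000) − 2.37(34.8) = 70.1 − 60.16 + 1165.5 − 82.476 = 1092.964.
∂Q/∂P_y = −2.37, so E_xy = -2.37·(34.8/1092.964) ≈ -0.08.
E_xy < 0: the goods are complements.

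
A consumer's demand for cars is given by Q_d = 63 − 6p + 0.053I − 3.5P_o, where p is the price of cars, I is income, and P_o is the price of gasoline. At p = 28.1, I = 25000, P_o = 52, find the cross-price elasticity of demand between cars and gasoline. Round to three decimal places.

-0.175

At the given point, Q_d = 63 − 6(28.1) + 0.053(25000) − 3.5(52) = 63 − 168.6 + 1325 − 182 = 1037.4.
∂Q_d/∂P_o = −3.5, so E_xy = -3.5·(52/1037.4) ≈ -0.175.
E_xy < 0: the goods are complements.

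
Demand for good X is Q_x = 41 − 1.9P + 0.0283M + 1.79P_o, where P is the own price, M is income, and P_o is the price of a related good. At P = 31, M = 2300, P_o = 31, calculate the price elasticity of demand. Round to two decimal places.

At the given point, Q_x = 41 − 1.9(31) + 0.0283(2300) + 1.79(31) = 41 − 58.9 + 65.09 + 55.49 = 102.68.
∂Q_x/∂P = −1.9, so E_p = (−1.9)·(31/102.68) ≈ -0.57.
|E_p| < 1: demand is inelastic.

-0.57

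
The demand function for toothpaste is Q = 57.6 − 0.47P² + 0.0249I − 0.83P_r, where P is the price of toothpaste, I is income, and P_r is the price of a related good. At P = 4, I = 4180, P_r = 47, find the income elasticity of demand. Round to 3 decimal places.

0.904

Substituting, Q = 57.6 − 0.47(4)² + 0.0249(4180) − 0.83(47) = 57.6 − 7.52 + 104.082 − 39.01 = 115.152.
∂Q/∂I = +0.0249, so E_I = 0.0249·(4180/115.152) ≈ 0.904.
E_I ∈ (0,1): normal good (necessity).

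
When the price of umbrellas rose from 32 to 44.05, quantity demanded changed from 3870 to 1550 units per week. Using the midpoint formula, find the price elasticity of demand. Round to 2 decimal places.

-2.70

%ΔQ = (1550 − 3870)/[(3870 + 1550)/2] = -2320/2710 ≈ -0.8561.
%ΔP = (44.05 − 32)/[(32 + 44.05)/2] = 12.05/38.025 ≈ 0.3169.
Arc elasticity E = %ΔQ/%ΔP ≈ -0.8561/0.3169 ≈ -2.70.
|E| > 1: demand is elastic over this range.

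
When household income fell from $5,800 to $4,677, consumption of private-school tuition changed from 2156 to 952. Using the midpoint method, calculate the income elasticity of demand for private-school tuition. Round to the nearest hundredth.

3.61

%ΔQ = (952 − 2156)/[(2156+952)/2] = -1204/1554 ≈ -0.7748.
%ΔI = (4,677 − 5,800)/[(5,800+4,677)/2] = -1123/5238.5 ≈ -0.2144.
E_I = %ΔQ/%ΔI ≈ 3.61.
E_I > 1: normal good (luxury).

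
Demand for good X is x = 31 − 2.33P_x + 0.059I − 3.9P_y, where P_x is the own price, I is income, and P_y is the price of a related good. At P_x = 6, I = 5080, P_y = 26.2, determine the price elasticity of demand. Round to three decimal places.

At the given point, x = 31 − 2.33(6) + 0.059(5080) − 3.9(26.2) = 31 − 13.98 + 299.72 − 102.18 = 214.56.
∂x/∂P_x = −2.33, so E_p = (−2.33)·(6/214.56) ≈ -0.065.
|E_p| < 1: demand is inelastic.

-0.065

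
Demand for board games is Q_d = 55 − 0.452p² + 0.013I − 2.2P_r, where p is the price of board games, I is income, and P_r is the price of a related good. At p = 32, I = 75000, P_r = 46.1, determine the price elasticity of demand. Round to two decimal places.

At the given point, Q_d = 55 − 0.452(32)² + 0.013(75000) − 2.2(46.1) = 55 − 462.848 + 975 − 101.42 = 465.732.
∂Q_d/∂p = −2·0.452·p = -28.928, so E_p = -28.928·(32/465.732) ≈ -1.99.
|E_p| > 1: demand is elastic.

-1.99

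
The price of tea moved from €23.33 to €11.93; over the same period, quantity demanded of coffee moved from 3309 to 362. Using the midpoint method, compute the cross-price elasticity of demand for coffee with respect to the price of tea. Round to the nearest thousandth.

%ΔQ_x = (362 − 3309)/[(3309+362)/2] = -2947/1835.5 ≈ -1.6056.
%ΔP_y = (11.93 − 23.33)/[(23.33+11.93)/2] ≈ -0.6466.
E_xy = -1.6056/-0.6466 ≈ 2.483.
E_xy > 0, so coffee and tea are substitutes.

2.483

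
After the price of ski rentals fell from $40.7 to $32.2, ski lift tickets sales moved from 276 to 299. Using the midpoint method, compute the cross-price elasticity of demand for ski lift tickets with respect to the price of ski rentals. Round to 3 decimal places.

-0.343

%ΔQ_x = (299 − 276)/[(276+299)/2] = 23/287.5 ≈ 0.0800.
%ΔP_y = (32.2 − 40.7)/[(40.7+32.2)/2] ≈ -0.2332.
E_xy = 0.0800/-0.2332 ≈ -0.343.
E_xy < 0, so ski lift tickets and ski rentals are complements.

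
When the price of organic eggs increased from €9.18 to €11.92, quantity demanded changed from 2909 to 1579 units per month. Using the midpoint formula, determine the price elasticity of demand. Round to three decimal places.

-2.282

%ΔQ = (1579 − 2909)/[(2909 + 1579)/2] = -1330/2244 ≈ -0.5927.
%Δp = (11.92 − 9.18)/[(9.18 + 11.92)/2] = 2.74/10.55 ≈ 0.2597.
Arc elasticity E = %ΔQ/%Δp ≈ -0.5927/0.2597 ≈ -2.282.
|E| > 1: demand is elastic over this range.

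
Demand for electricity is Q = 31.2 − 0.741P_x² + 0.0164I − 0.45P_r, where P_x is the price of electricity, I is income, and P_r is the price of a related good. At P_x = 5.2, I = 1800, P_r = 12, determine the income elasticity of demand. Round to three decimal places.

0.837

Evaluating quantity at (P_x, I, P_r) gives Q = 31.2 − 0.741(5.2)² + 0.0164(1800) − 0.45(12) = 31.2 − 20.0366 + 29.52 − 5.4 = 35.2834.
∂Q/∂I = +0.0164, so E_I = 0.0164·(1800/35.2834) ≈ 0.837.
E_I ∈ (0,1): normal good (necessity).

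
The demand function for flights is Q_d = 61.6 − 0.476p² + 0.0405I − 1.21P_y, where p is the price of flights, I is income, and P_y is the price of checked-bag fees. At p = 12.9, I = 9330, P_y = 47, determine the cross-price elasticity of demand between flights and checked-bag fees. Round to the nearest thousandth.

-0.187

Q_d = 61.6 − 0.476(12.9)² + 0.0405(9330) − 1.21(47) = 61.6 − 79.2112 + 377.865 − 56.87 = 303.3838.
∂Q_d/∂P_y = −1.21, so E_xy = -1.21·(47/303.3838) ≈ -0.187.
E_xy < 0: the goods are complements.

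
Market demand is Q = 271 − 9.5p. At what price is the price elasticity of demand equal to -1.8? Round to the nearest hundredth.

18.34

Set −bp/(a − bp) = −1.8 ⇒ bp = 1.8(a − bp) ⇒ bp(1+1.8) = 1.8·a.
p = 1.8·271/(9.5·2.8) ≈ 18.34.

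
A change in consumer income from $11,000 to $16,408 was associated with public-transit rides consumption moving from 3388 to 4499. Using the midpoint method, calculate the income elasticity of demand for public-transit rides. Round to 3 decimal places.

0.714

%ΔQ = (4499 − 3388)/[(3388+4499)/2] = 1111/3943.5 ≈ 0.2817.
%ΔI = (16,408 − 11,000)/[(11,000+16,408)/2] = 5408/13704 ≈ 0.3946.
E_I = %ΔQ/%ΔI ≈ 0.714.
E_I ∈ (0,1): normal good (necessity).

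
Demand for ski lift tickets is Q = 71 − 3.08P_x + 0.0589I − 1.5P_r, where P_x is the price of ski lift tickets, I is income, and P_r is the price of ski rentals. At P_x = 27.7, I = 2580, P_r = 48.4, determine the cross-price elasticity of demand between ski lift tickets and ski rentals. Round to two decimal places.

Substituting, Q = 71 − 3.08(27.7) + 0.0589(2580) − 1.5(48.4) = 71 − 85.316 + 151.962 − 72.6 = 65.046.
∂Q/∂P_r = −1.5, so E_xy = -1.5·(48.4/65.046) ≈ -1.12.
E_xy < 0: the goods are complements.

-1.12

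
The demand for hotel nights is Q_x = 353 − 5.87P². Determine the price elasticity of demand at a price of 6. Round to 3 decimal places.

-2.983

At P = 6, Q_x = 141.68.
dQ_x/dP = −2·5.87·P = −70.44.
Point elasticity E = (dQ_x/dP)·(P/Q_x) = -70.44 × 6/141.68 ≈ -2.983.
|E| > 1, so demand is elastic at this price.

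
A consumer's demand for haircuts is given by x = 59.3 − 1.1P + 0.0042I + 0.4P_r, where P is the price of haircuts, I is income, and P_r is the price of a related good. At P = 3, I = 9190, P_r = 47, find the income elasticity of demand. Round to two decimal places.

0.34

Evaluating quantity at (P, I, P_r) gives x = 59.3 − 1.1(3) + 0.0042(9190) + 0.4(47) = 59.3 − 3.3 + 38.598 + 18.8 = 113.398.
∂x/∂I = +0.0042, so E_I = 0.0042·(9190/113.398) ≈ 0.34.
E_I ∈ (0,1): normal good (necessity).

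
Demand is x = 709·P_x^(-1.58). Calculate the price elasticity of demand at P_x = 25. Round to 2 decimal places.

-1.58

For a Cobb–Douglas (constant-elasticity) form x = A·P_x^α·…, the elasticity with respect to P_x equals the exponent α at every point.
Here the exponent on P_x is -1.58, so the price elasticity of demand is -1.58.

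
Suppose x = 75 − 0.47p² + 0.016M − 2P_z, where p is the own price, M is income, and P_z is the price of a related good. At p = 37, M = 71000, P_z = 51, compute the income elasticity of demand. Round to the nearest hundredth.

2.44

First evaluate x: 75 − 0.47(37)² + 0.016(71000) − 2(51) = 75 − 643.43 + 1136 − 102 = 465.57.
∂x/∂M = +0.016, so E_I = 0.016·(71000/465.57) ≈ 2.44.
E_I > 1: normal good (luxury).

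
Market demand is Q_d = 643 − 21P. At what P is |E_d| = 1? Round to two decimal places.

For linear demand Q_d = a − bP, E = −bP/(a − bP). |E| = 1 ⇒ bP = a − bP ⇒ P = a/(2b).
P = 643/(2·21) ≈ 15.31.

15.31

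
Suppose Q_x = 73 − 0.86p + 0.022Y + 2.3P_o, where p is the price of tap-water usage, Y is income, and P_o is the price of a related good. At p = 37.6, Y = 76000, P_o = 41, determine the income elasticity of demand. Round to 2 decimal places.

At the given point, Q_x = 73 − 0.86(37.6) + 0.022(76000) + 2.3(41) = 73 − 32.336 + 1672 + 94.3 = 1806.964.
∂Q_x/∂Y = +0.022, so E_I = 0.022·(76000/1806.964) ≈ 0.93.
E_I ∈ (0,1): normal good (necessity).

0.93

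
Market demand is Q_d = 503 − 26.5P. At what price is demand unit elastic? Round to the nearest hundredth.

9.49

For linear demand Q_d = a − bP, E = −bP/(a − bP). |E| = 1 ⇒ bP = a − bP ⇒ P = a/(2b).
P = 503/(2·26.5) ≈ 9.49.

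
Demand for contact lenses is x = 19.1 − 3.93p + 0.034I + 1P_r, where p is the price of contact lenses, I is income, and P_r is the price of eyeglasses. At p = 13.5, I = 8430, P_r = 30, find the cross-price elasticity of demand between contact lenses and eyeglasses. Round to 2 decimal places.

0.11

Evaluating quantity at (p, I, P_r) gives x = 19.1 − 3.93(13.5) + 0.034(8430) + 1(30) = 19.1 − 53.055 + 286.62 + 30 = 282.665.
∂x/∂P_r = +1, so E_xy = 1·(30/282.665) ≈ 0.11.
E_xy > 0: the goods are substitutes.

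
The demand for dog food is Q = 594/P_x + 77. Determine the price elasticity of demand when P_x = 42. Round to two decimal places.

At P_x = 42, Q = 91.1429.
dQ/dP_x = −594/P_x² = −0.3367.
Point elasticity E = (dQ/dP_x)·(P_x/Q) = -0.3367 × 42/91.1429 ≈ -0.16.
|E| < 1, so demand is inelastic at this price.

-0.16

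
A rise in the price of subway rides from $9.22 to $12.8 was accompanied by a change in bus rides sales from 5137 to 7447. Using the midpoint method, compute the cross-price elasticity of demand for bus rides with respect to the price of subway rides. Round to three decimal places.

%ΔQ_x = (7447 − 5137)/[(5137+7447)/2] = 2310/6292 ≈ 0.3671.
%ΔP_y = (12.8 − 9.22)/[(9.22+12.8)/2] ≈ 0.3252.
E_xy = 0.3671/0.3252 ≈ 1.129.
E_xy > 0, so bus rides and subway rides are substitutes.

1.129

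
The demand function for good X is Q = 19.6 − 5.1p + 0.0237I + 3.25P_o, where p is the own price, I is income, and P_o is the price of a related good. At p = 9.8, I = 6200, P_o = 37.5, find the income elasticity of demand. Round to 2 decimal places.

First evaluate Q: 19.6 − 5.1(9.8) + 0.0237(6200) + 3.25(37.5) = 19.6 − 49.98 + 146.94 + 121.875 = 238.435.
∂Q/∂I = +0.0237, so E_I = 0.0237·(6200/238.435) ≈ 0.62.
E_I ∈ (0,1): normal good (necessity).

0.62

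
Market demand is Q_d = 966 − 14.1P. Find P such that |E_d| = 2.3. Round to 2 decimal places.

Set −bP/(a − bP) = −2.3 ⇒ bP = 2.3(a − bP) ⇒ bP(1+2.3) = 2.3·a.
P = 2.3·966/(14.1·3.3) ≈ 47.75.

47.75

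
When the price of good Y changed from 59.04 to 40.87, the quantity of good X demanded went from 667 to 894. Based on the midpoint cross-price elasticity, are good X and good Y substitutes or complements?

complements

%ΔQ_x = (894 − 667)/[(667+894)/2] = 227/780.5 ≈ 0.2908.
%ΔP_y = (40.87 − 59.04)/[(59.04+40.87)/2] ≈ -0.3637.
E_xy = 0.2908/-0.3637 ≈ -0.800.
E_xy < 0, so the goods are complements.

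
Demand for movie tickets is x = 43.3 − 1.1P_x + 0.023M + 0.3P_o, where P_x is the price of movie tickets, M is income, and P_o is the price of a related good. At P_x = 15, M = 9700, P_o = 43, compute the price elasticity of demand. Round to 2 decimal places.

-0.06

x = 43.3 − 1.1(15) + 0.023(9700) + 0.3(43) = 43.3 − 16.5 + 223.1 + 12.9 = 262.8.
∂x/∂P_x = −1.1, so E_p = (−1.1)·(15/262.8) ≈ -0.06.
|E_p| < 1: demand is inelastic.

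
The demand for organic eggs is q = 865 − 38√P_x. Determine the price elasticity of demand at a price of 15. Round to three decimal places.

-0.103

At P_x = 15, q = 717.8266.
dq/dP_x = −38/(2√P_x) = −38/(2·3.873).
Point elasticity E = (dq/dP_x)·(P_x/q) = -4.9058 × 15/717.8266 ≈ -0.103.
|E| < 1, so demand is inelastic at this price.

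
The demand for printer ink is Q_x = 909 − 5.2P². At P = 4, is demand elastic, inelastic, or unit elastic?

inelastic

At P = 4, Q_x = 825.8.
dQ_x/dP = −2·5.2·P = −41.6.
Point elasticity E = (dQ_x/dP)·(P/Q_x) = -41.6 × 4/825.8 ≈ -0.202.
|E| ≈ 0.202 < 1, so demand is inelastic.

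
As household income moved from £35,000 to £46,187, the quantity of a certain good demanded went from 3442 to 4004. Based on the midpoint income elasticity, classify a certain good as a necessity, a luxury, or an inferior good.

necessity

%ΔQ = (4004 − 3442)/[(3442+4004)/2] = 562/3723 ≈ 0.1510.
%ΔM = (46,187 − 35,000)/[(35,000+46,187)/2] = 11187/40593.5 ≈ 0.2756.
E_I = %ΔQ/%ΔM ≈ 0.548.
E_I ∈ (0,1): normal good (necessity).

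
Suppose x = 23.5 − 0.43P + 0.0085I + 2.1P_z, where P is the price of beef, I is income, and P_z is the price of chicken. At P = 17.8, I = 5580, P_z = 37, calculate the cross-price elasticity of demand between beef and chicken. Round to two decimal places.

At the given point, x = 23.5 − 0.43(17.8) + 0.0085(5580) + 2.1(37) = 23.5 − 7.654 + 47.43 + 77.7 = 140.976.
∂x/∂P_z = +2.1, so E_xy = 2.1·(37/140.976) ≈ 0.55.
E_xy > 0: the goods are substitutes.

0.55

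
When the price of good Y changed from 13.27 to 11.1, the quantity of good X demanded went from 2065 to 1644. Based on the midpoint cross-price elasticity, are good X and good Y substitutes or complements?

%ΔQ_x = (1644 − 2065)/[(2065+1644)/2] = -421/1854.5 ≈ -0.2270.
%ΔP_y = (11.1 − 13.27)/[(13.27+11.1)/2] ≈ -0.1781.
E_xy = -0.2270/-0.1781 ≈ 1.275.
E_xy > 0, so the goods are substitutes.

substitutes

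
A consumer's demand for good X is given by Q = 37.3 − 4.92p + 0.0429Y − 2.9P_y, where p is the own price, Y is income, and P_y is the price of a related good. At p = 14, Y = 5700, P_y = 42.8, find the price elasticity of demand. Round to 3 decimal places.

-0.775

Q = 37.3 − 4.92(14) + 0.0429(5700) − 2.9(42.8) = 37.3 − 68.88 + 244.53 − 124.12 = 88.83.
∂Q/∂p = −4.92, so E_p = (−4.92)·(14/88.83) ≈ -0.775.
|E_p| < 1: demand is inelastic.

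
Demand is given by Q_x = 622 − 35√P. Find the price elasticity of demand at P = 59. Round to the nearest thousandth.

At P = 59, Q_x = 353.1599.
dQ_x/dP = −35/(2√P) = −35/(2·7.6811).
Point elasticity E = (dQ_x/dP)·(P/Q_x) = -2.2783 × 59/353.1599 ≈ -0.381.
|E| < 1, so demand is inelastic at this price.

-0.381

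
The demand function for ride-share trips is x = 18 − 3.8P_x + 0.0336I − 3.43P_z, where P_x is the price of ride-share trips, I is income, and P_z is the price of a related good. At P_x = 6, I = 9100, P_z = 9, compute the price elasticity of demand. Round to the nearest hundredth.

-0.08

Substituting, x = 18 − 3.8(6) + 0.0336(9100) − 3.43(9) = 18 − 22.8 + 305.76 − 30.87 = 270.09.
∂x/∂P_x = −3.8, so E_p = (−3.8)·(6/270.09) ≈ -0.08.
|E_p| < 1: demand is inelastic.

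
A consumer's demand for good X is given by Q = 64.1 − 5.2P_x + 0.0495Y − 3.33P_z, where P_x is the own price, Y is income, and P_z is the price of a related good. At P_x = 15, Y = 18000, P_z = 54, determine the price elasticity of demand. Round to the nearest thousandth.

Substituting, Q = 64.1 − 5.2(15) + 0.0495(18000) − 3.33(54) = 64.1 − 78 + 891 − 179.82 = 697.28.
∂Q/∂P_x = −5.2, so E_p = (−5.2)·(15/697.28) ≈ -0.112.
|E_p| < 1: demand is inelastic.

-0.112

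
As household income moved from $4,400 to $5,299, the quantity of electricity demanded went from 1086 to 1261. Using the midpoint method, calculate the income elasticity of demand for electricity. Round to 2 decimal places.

0.80

%ΔQ = (1261 − 1086)/[(1086+1261)/2] = 175/1173.5 ≈ 0.1491.
%ΔI = (5,299 − 4,400)/[(4,400+5,299)/2] = 899/4849.5 ≈ 0.1854.
E_I = %ΔQ/%ΔI ≈ 0.80.
E_I ∈ (0,1): normal good (necessity).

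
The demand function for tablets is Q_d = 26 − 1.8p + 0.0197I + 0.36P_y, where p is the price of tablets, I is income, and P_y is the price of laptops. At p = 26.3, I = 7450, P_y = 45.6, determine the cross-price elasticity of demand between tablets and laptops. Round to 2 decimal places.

Evaluating quantity at (p, I, P_y) gives Q_d = 26 − 1.8(26.3) + 0.0197(7450) + 0.36(45.6) = 26 − 47.34 + 146.765 + 16.416 = 141.841.
∂Q_d/∂P_y = +0.36, so E_xy = 0.36·(45.6/141.841) ≈ 0.12.
E_xy > 0: the goods are substitutes.

0.12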